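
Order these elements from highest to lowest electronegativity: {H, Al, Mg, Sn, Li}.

H is in period 1, group 1; Li is in period 2, group 1; Mg is in period 3, group 2; Al is in period 3, group 13; Sn is in period 5, group 14.
Atoms toward the upper right of the periodic table pull bonding electrons most strongly.
Neither a single period nor a single group — weigh both effects.
Mg > Li: the two effects oppose for this pair; the across-period effect wins (1.31 vs 0.98).
Al > Mg: Al lies to the right of Mg in period 3, so the across-period effect alone puts Al higher.
Sn > Al: period and group pull opposite ways; the across-period shift dominates (1.96 vs 1.61).
H > Sn: the two effects oppose for this pair; the down-group effect wins (2.20 vs 1.96).
Tabulated electronegativity (Pauling): H 2.20, Li 0.98, Mg 1.31, Al 1.61, Sn 1.96.
So from highest to lowest: H > Sn > Al > Mg > Li.

H > Sn > Al > Mg > Li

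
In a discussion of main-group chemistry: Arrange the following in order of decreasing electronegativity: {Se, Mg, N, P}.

N, Se, P, Mg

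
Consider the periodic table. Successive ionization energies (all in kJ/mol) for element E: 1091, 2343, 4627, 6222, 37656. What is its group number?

Group 14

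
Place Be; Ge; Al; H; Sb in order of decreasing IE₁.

H is in period 1, group 1; Be is in period 2, group 2; Al is in period 3, group 13; Ge is in period 4, group 14; Sb is in period 5, group 15.
Removing the outermost electron gets harder across a period and easier down a group.
These sit on a diagonal, where the across-period and down-group effects partly cancel.
Ge > Al: period and group pull opposite ways; the across-period shift dominates (762 vs 578 kJ/mol).
Sb > Ge: period and group pull opposite ways; the across-period shift dominates (831 vs 762 kJ/mol).
Be > Sb: period and group pull opposite ways; the down-group shift dominates (900 vs 831 kJ/mol).
H > Be: period and group pull opposite ways; the down-group shift dominates (1312 vs 900 kJ/mol).
Tabulated first ionization energy (kJ/mol): H 1312, Be 900, Al 578, Ge 762, Sb 831.
So from highest to lowest: H > Be > Sb > Ge > Al.

H > Be > Sb > Ge > Al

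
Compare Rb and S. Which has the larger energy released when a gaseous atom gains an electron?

S

S is in period 3, group 16; Rb is in period 5, group 1.
Adding an electron releases more energy for atoms nearer the top right (short of the noble gases).
Neither a single period nor a single group — weigh both effects.
S > Rb: relative to Rb, both the across-period and down-group shifts push S's electron affinity up.
Approximate values (kJ/mol): S 200, Rb 47.
So S has the larger energy released when a gaseous atom gains an electron (S > Rb).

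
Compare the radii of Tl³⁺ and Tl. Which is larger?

Tl

Forming Tl³⁺ removes 3 electrons from Tl. Fewer electrons for the same nuclear charge means less shielding and a higher Z_eff on the remaining electrons, and for main-group metals the entire outer shell is lost.
A cation is smaller than its parent atom: Tl³⁺ < Tl.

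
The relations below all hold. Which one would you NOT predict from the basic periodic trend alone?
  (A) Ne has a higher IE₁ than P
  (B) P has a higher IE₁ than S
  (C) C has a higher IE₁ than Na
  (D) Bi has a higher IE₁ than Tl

The general trend: IE₁ increases across a period and decreases down a group.
(A) Ne (period 2, group 18) vs P (period 3, group 15): the stated order agrees with the simple trend.
(B) P (period 3, group 15) vs S (period 3, group 16): the stated order contradicts the simple trend.
(C) C (period 2, group 14) vs Na (period 3, group 1): the stated order agrees with the simple trend.
(D) Bi (period 6, group 15) vs Tl (period 6, group 13): the stated order agrees with the simple trend.
The exception is (B): S (3p⁴) ionizes more easily than half-filled P (3p³) because the paired 3p electron in S is pushed out by e⁻–e⁻ repulsion.

(B)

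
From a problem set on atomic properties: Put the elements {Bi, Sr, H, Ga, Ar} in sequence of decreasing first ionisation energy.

H is in period 1, group 1; Ar is in period 3, group 18; Ga is in period 4, group 13; Sr is in period 5, group 2; Bi is in period 6, group 15.
Removing the outermost electron gets harder across a period and easier down a group.
These span different periods and groups, so the two trends combine.
Ga > Sr: both effects reinforce here, so Ga is clearly the higher of the two.
Bi > Ga: period and group pull opposite ways; the across-period shift dominates (703 vs 579 kJ/mol).
H > Bi: the two effects oppose for this pair; the down-group effect wins (1312 vs 703 kJ/mol).
Ar > H: the two effects oppose for this pair; the across-period effect wins (1521 vs 1312 kJ/mol).
Approximate values (kJ/mol): H 1312, Ar 1521, Ga 579, Sr 550, Bi 703.
So from highest to lowest: Ar > H > Bi > Ga > Sr.

Ar, H, Bi, Ga, Sr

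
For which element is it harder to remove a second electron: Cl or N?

N

Consider each +1 ion: Cl⁺ still has 6 valence electrons; N⁺ still has 4 valence electrons.
All are still removing valence electrons, so compare the +1 ions as you would atoms: IE_2 generally rises across a period (higher Z_eff) and falls down a group (larger shell), subject to the usual subshell exceptions.
Valence configurations: Cl⁺ [Ne]3s²3p⁴, N⁺ [He]2s²2p².
Approximate IE_2 values (kJ/mol): Cl 2298, N 2856.
Putting it together, IE_2: Cl < N.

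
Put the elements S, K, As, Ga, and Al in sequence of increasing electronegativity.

Smaller atoms with higher effective nuclear charge are more electronegative.
These span different periods and groups, so the two trends combine.
Al > K: relative to K, both the across-period and down-group shifts push Al's electronegativity up.
Ga > Al: this pair runs against the simple trend — see the exception note.
As > Ga: As lies to the right of Ga in period 4, so the across-period effect alone puts As higher.
S > As: both effects reinforce here, so S is clearly the higher of the two.
Note the exception: Ga has a higher electronegativity than Al, contrary to the simple trend — poor shielding by filled d (and f) subshells raises the heavier element's effective nuclear charge more than the simple down-group trend predicts.
Approximate values (Pauling): Al 1.61, S 2.58, K 0.82, Ga 1.81, As 2.18.
So from lowest to highest: K < Al < Ga < As < S.

K < Al < Ga < As < S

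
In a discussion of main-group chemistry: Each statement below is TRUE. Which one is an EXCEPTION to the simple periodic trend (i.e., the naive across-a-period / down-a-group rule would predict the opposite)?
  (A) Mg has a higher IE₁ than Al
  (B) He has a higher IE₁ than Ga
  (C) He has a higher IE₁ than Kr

(A)

The general trend: IE₁ increases across a period and decreases down a group.
(A) Mg (period 3, group 2) vs Al (period 3, group 13): the stated order contradicts the simple trend.
(B) He (period 1, group 18) vs Ga (period 4, group 13): the stated order agrees with the simple trend.
(C) He (period 1, group 18) vs Kr (period 4, group 18): the stated order agrees with the simple trend.
The exception is (A): Al's single 3p electron is easier to remove than one from Mg's filled 3s².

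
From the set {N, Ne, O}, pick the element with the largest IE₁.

Ne

First ionization energy rises across a period (greater Z_eff holds electrons more tightly) and falls down a group (valence electrons are farther from the nucleus).
All lie in period 2; the across-period trend (first ionization energy increases left to right) applies, with the exception below.
Note the exception: N has a higher first ionization energy than O, contrary to the simple trend — pairing an electron in O's 2p⁴ costs repulsion energy, so O ionizes more easily than half-filled N (2p³).
For reference (kJ/mol): N 1402, O 1314, Ne 2081.
The largest IE₁ among these belongs to Ne.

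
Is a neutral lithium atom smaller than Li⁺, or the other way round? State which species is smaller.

Forming Li⁺ removes 1 electron from Li. Fewer electrons for the same nuclear charge means less shielding and a higher Z_eff on the remaining electrons, and for main-group metals the entire outer shell is lost.
A cation is smaller than its parent atom: Li⁺ < Li.

Li⁺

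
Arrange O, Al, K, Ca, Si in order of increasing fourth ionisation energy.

Si < K < Ca < O < Al

IE_4 is the cost of taking one more electron from the +3 cation: O³⁺ still has 3 valence electrons; Al³⁺ is the bare [Ne] core; K³⁺ is already 2 electrons into the core; Ca³⁺ is already 1 electron into the core; Si³⁺ still has 1 valence electron.
Usually core removal costs more than valence removal, but here the competition is close: a tightly held n=2 valence electron can cost more to remove than an n=3 core electron, so the actual values have to decide it.
Valence configurations: O³⁺ [He]2s²2p¹, Si³⁺ [Ne]3s¹.
Tabulated IE_4 (kJ/mol): O 7469, Al 11577, K 5877, Ca 6491, Si 4356.
Overall IE_4 order: Si < K < Ca < O < Al.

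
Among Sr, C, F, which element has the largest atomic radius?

Across a period the added protons contract the valence shell; down a group each new principal shell makes the atom larger.
Here both period and group differ, so the two effects have to be weighed against each other.
C > F: both are in period 2; the period trend gives C the larger value.
Sr > C: both effects reinforce here, so Sr is clearly the larger of the two.
Approximate values (pm): C 75, F 64, Sr 185.
The largest atomic radius among these belongs to Sr.

Sr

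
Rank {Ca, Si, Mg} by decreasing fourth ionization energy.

Mg, Ca, Si

After 3 electrons have been removed, what remains? Ca³⁺ is already 1 electron into the core; Si³⁺ still has 1 valence electron; Mg³⁺ is already 1 electron into the core.
Core electrons are held far more tightly than valence electrons, so Ca and Mg top the IE_4 order.
Approximate IE_4 values (kJ/mol): Ca 6491, Si 4356, Mg 10543.
So the fourth ionization energies run Si < Ca < Mg.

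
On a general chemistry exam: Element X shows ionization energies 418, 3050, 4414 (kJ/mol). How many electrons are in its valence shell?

1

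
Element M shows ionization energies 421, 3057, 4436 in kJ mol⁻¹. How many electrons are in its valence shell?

Look for the largest jump between consecutive ionization energies: IE2/IE1 ≈ 7.3, far larger than any earlier ratio.
That jump marks the point where a core electron is being removed. So the atom has 1 valence electron.

1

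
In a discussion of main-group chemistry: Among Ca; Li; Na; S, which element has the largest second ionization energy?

Li

The second ionization energy removes an electron from the +1 ion. For each element: Ca⁺ still has 1 valence electron; Li⁺ is the bare [He] core; Na⁺ is the bare [Ne] core; S⁺ still has 5 valence electrons.
Core electrons are held far more tightly than valence electrons, so Na and Li top the IE_2 order.
Valence configurations: Ca⁺ [Ar]4s¹, S⁺ [Ne]3s²3p³.
Approximate IE_2 values (kJ/mol): Ca 1145, Li 7298, Na 4562, S 2252.
Hence IE_2: Ca < S < Na < Li.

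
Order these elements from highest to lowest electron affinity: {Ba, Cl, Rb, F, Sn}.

Cl > F > Sn > Rb > Ba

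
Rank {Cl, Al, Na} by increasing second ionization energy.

IE_2 is the cost of taking one more electron from the +1 cation: Cl⁺ still has 6 valence electrons; Al⁺ still has 2 valence electrons; Na⁺ is the bare [Ne] core.
Core electrons are held far more tightly than valence electrons, so Na tops the IE_2 order.
Valence configurations: Cl⁺ [Ne]3s²3p⁴, Al⁺ [Ne]3s².
Tabulated IE_2 (kJ/mol): Cl 2298, Al 1817, Na 4562.
Overall IE_2 order: Al < Cl < Na.

Al < Cl < Na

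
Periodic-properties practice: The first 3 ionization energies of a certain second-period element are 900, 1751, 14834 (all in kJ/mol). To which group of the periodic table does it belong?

Look for the largest jump between consecutive ionization energies: IE3/IE2 ≈ 8.5, far larger than any earlier ratio.
That jump marks the point where a core electron is being removed. So the atom has 2 valence electrons.
A main-group element with 2 valence electrons is in group 2.

Group 2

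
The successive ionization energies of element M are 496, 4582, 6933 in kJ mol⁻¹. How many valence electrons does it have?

1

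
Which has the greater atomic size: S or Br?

Br

S is in period 3, group 16; Br is in period 4, group 17.
Atomic radius shrinks across a period as nuclear charge pulls the same shell inward, and grows down a group as new shells are added.
These span different periods and groups, so the two trends combine.
Br > S: period and group pull opposite ways; the down-group shift dominates (114 vs 103 pm).
For reference (pm): S 103, Br 114.
So Br has the greater atomic size (Br > S).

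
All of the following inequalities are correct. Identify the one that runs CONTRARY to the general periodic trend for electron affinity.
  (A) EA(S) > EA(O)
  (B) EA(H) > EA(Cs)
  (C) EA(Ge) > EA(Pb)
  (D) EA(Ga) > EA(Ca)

The general trend: electron affinity increases across a period and decreases down a group.
(A) S (period 3, group 16) vs O (period 2, group 16): the stated order contradicts the simple trend.
(B) H (period 1, group 1) vs Cs (period 6, group 1): the stated order agrees with the simple trend.
(C) Ge (period 4, group 14) vs Pb (period 6, group 14): the stated order agrees with the simple trend.
(D) Ga (period 4, group 13) vs Ca (period 4, group 2): the stated order agrees with the simple trend.
The exception is (A): the compact 2p subshell of O repels the added electron more than S's larger 3p does.

(A)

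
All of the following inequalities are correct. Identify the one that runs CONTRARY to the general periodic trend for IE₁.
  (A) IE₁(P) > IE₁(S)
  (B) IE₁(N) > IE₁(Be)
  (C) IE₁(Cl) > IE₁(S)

The general trend: IE₁ increases across a period and decreases down a group.
(A) P (period 3, group 15) vs S (period 3, group 16): the stated order contradicts the simple trend.
(B) N (period 2, group 15) vs Be (period 2, group 2): the stated order agrees with the simple trend.
(C) Cl (period 3, group 17) vs S (period 3, group 16): the stated order agrees with the simple trend.
The exception is (A): S (3p⁴) ionizes more easily than half-filled P (3p³) because the paired 3p electron in S is pushed out by e⁻–e⁻ repulsion.

(A)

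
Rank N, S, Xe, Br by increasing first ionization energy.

N is in period 2, group 15; S is in period 3, group 16; Br is in period 4, group 17; Xe is in period 5, group 18.
Across a period the outer electron is held more tightly (higher IE₁); down a group it sits in a higher shell, more shielded, and comes off more easily.
A diagonal step moves right (one effect) and down (the opposite effect) at once.
Br > S: the two effects oppose for this pair; the across-period effect wins (1140 vs 1000 kJ/mol).
Xe > Br: period and group pull opposite ways; the across-period shift dominates (1170 vs 1140 kJ/mol).
N > Xe: the two effects oppose for this pair; the down-group effect wins (1402 vs 1170 kJ/mol).
For reference (kJ/mol): N 1402, S 1000, Br 1140, Xe 1170.
So from lowest to highest: S < Br < Xe < N.

S, Br, Xe, N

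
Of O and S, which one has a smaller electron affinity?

O is in period 2, group 16; S is in period 3, group 16.
EA tends to increase across a period and decrease down a group, though the pattern is less regular than for IE or radius.
All are in group 16; the group trend (electron affinity increases up the group) applies, with the exception below.
Note the exception: S has a higher electron affinity than O, contrary to the simple trend — the compact 2p subshell of O repels the added electron more than S's larger 3p does.
For reference (kJ/mol): O 141, S 200.
So O has the smaller electron affinity (O < S).

O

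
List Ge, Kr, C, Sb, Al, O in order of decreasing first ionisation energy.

C is in period 2, group 14; O is in period 2, group 16; Al is in period 3, group 13; Ge is in period 4, group 14; Kr is in period 4, group 18; Sb is in period 5, group 15.
First ionization energy rises across a period (greater Z_eff holds electrons more tightly) and falls down a group (valence electrons are farther from the nucleus).
Neither a single period nor a single group — weigh both effects.
Ge > Al: the two effects oppose for this pair; the across-period effect wins (762 vs 578 kJ/mol).
Sb > Ge: period and group pull opposite ways; the across-period shift dominates (831 vs 762 kJ/mol).
C > Sb: the two effects oppose for this pair; the down-group effect wins (1086 vs 831 kJ/mol).
O > C: both are in period 2; the period trend gives O the larger value.
Kr > O: the two effects oppose for this pair; the across-period effect wins (1351 vs 1314 kJ/mol).
For reference (kJ/mol): C 1086, O 1314, Al 578, Ge 762, Kr 1351, Sb 831.
So from highest to lowest: Kr > O > C > Sb > Ge > Al.

Kr > O > C > Sb > Ge > Al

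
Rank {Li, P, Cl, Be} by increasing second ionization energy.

IE_2 is the cost of taking one more electron from the +1 cation: Li⁺ is the bare [He] core; P⁺ still has 4 valence electrons; Cl⁺ still has 6 valence electrons; Be⁺ still has 1 valence electron.
Pulling an electron out of a noble-gas core costs far more than removing a remaining valence electron, so Li sits at the high end of IE_2.
Valence configurations: P⁺ [Ne]3s²3p², Cl⁺ [Ne]3s²3p⁴, Be⁺ [He]2s¹.
Approximate IE_2 values (kJ/mol): Li 7298, P 1907, Cl 2298, Be 1757.
Putting it together, IE_2: Be < P < Cl < Li.

Be < P < Cl < Li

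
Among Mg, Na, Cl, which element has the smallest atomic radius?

Cl

Na is in period 3, group 1; Mg is in period 3, group 2; Cl is in period 3, group 17.
Radius decreases left→right (rising Z_eff, same n) and increases top→bottom (higher n).
All lie in period 3, so atomic radius increases right to left.
The smallest atomic radius among these belongs to Cl.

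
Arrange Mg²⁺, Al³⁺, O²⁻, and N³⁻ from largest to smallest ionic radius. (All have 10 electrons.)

N³⁻ > O²⁻ > Mg²⁺ > Al³⁺

All of these have 10 electrons, so size is governed by nuclear charge alone: the more protons, the stronger the pull on the same electron cloud, and the smaller the ion.
Nuclear charges: Al³⁺ (Z=13), Mg²⁺ (Z=12), O²⁻ (Z=8), N³⁻ (Z=7).
Largest to smallest: N³⁻ > O²⁻ > Mg²⁺ > Al³⁺.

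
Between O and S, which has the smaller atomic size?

O

O is in period 2, group 16; S is in period 3, group 16.
Radius decreases left→right (rising Z_eff, same n) and increases top→bottom (higher n).
All are in group 16, so atomic radius increases down the group.
So O has the smaller atomic size (O < S).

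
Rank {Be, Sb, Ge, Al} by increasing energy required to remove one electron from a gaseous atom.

Be is in period 2, group 2; Al is in period 3, group 13; Ge is in period 4, group 14; Sb is in period 5, group 15.
First ionization energy rises across a period (greater Z_eff holds electrons more tightly) and falls down a group (valence electrons are farther from the nucleus).
A diagonal step moves right (one effect) and down (the opposite effect) at once.
Ge > Al: period and group pull opposite ways; the across-period shift dominates (762 vs 578 kJ/mol).
Sb > Ge: period and group pull opposite ways; the across-period shift dominates (831 vs 762 kJ/mol).
Be > Sb: period and group pull opposite ways; the down-group shift dominates (900 vs 831 kJ/mol).
Tabulated first ionization energy (kJ/mol): Be 900, Al 578, Ge 762, Sb 831.
So from lowest to highest: Al < Ge < Sb < Be.

Al < Ge < Sb < Be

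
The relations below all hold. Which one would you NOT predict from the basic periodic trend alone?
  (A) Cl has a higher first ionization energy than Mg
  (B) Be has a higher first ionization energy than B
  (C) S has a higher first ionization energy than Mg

(B)

The general trend: first ionization energy increases across a period and decreases down a group.
(A) Cl (period 3, group 17) vs Mg (period 3, group 2): the stated order agrees with the simple trend.
(B) Be (period 2, group 2) vs B (period 2, group 13): the stated order contradicts the simple trend.
(C) S (period 3, group 16) vs Mg (period 3, group 2): the stated order agrees with the simple trend.
The exception is (B): removing B's lone 2p electron is easier than breaking Be's filled 2s².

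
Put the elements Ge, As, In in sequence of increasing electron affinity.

In, As, Ge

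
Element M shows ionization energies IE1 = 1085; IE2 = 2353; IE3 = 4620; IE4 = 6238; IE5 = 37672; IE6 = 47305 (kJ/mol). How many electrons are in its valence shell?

Look for the largest jump between consecutive ionization energies: IE5/IE4 ≈ 6.0, far larger than any earlier ratio.
That jump marks the point where a core electron is being removed. So the atom has 4 valence electrons.

4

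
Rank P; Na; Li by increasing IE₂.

Consider each +1 ion: P⁺ still has 4 valence electrons; Na⁺ is the bare [Ne] core; Li⁺ is the bare [He] core.
Breaking into a closed-shell core is much more expensive than removing a leftover valence electron — Na and Li have the largest IE_2 here.
The numbers (kJ/mol): P 1907, Na 4562, Li 7298.
Hence IE_2: P < Na < Li.

P < Na < Li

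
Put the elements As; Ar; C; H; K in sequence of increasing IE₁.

K < As < C < H < Ar

Across a period the outer electron is held more tightly (higher IE₁); down a group it sits in a higher shell, more shielded, and comes off more easily.
Neither a single period nor a single group — weigh both effects.
As > K: As lies to the right of K in period 4, so the across-period effect alone puts As higher.
C > As: the two effects oppose for this pair; the down-group effect wins (1086 vs 947 kJ/mol).
H > C: the two effects oppose for this pair; the down-group effect wins (1312 vs 1086 kJ/mol).
Ar > H: the two effects oppose for this pair; the across-period effect wins (1521 vs 1312 kJ/mol).
Approximate values (kJ/mol): H 1312, C 1086, Ar 1521, K 419, As 947.
So from lowest to highest: K < As < C < H < Ar.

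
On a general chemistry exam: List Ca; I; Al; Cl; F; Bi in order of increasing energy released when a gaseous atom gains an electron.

Ca < Al < Bi < I < F < Cl

Adding an electron releases more energy for atoms nearer the top right (short of the noble gases).
Neither a single period nor a single group — weigh both effects.
Al > Ca: relative to Ca, both the across-period and down-group shifts push Al's electron affinity up.
Bi > Al: period and group pull opposite ways; the across-period shift dominates (91 vs 42 kJ/mol).
I > Bi: relative to Bi, both the across-period and down-group shifts push I's electron affinity up.
F > I: they share group 17; the group trend gives F the larger value.
Cl > F: this pair runs against the simple trend — see the exception note.
Note the exception: Cl has a higher electron affinity than F, contrary to the simple trend — F's small 2p subshell makes the incoming electron feel strong e⁻–e⁻ repulsion, so Cl actually releases more energy on gaining an electron.
Tabulated electron affinity (kJ/mol): F 328, Al 42, Cl 349, Ca 2, I 295, Bi 91.
So from lowest to highest: Ca < Al < Bi < I < F < Cl.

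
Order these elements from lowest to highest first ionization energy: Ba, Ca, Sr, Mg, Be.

Be is in period 2, group 2; Mg is in period 3, group 2; Ca is in period 4, group 2; Sr is in period 5, group 2; Ba is in period 6, group 2.
Removing the outermost electron gets harder across a period and easier down a group.
All are in group 2, so first ionization energy increases up the group.
So from lowest to highest: Ba < Sr < Ca < Mg < Be.

Ba < Sr < Ca < Mg < Be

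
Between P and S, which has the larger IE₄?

P

The fourth ionization energy removes an electron from the +3 ion. For each element: P³⁺ still has 2 valence electrons; S³⁺ still has 3 valence electrons.
All are still removing valence electrons, so compare the +3 ions as you would atoms: IE_4 generally rises across a period (higher Z_eff) and falls down a group (larger shell), subject to the usual subshell exceptions.
Valence configurations: P³⁺ [Ne]3s², S³⁺ [Ne]3s²3p¹.
S³⁺ loses a lone 3p electron whereas P³⁺ must break into a filled 3s² pair, so IE_4(P) > IE_4(S) even though S has the higher nuclear charge.
Approximate IE_4 values (kJ/mol): P 4964, S 4556.
Overall IE_4 order: S < P.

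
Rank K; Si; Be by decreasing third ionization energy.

After 2 electrons have been removed, what remains? K²⁺ is already 1 electron into the core; Si²⁺ still has 2 valence electrons; Be²⁺ is the bare [He] core.
Core electrons are held far more tightly than valence electrons, so K and Be top the IE_3 order.
Tabulated IE_3 (kJ/mol): K 4420, Si 3232, Be 14849.
Overall IE_3 order: Si < K < Be.

Be > K > Si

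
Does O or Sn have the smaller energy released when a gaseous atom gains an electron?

O is in period 2, group 16; Sn is in period 5, group 14.
Adding an electron releases more energy for atoms nearer the top right (short of the noble gases).
Here both period and group differ, so the two effects have to be weighed against each other.
O > Sn: both effects reinforce here, so O is clearly the higher of the two.
Tabulated electron affinity (kJ/mol): O 141, Sn 107.
So Sn has the smaller energy released when a gaseous atom gains an electron (Sn < O).

Sn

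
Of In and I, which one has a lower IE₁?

In

In is in period 5, group 13; I is in period 5, group 17.
Across a period the outer electron is held more tightly (higher IE₁); down a group it sits in a higher shell, more shielded, and comes off more easily.
All lie in period 5, so first ionization energy increases left to right.
So In has the lower IE₁ (In < I).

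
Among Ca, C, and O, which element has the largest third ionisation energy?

After 2 electrons have been removed, what remains? Ca²⁺ is the bare [Ar] core; C²⁺ still has 2 valence electrons; O²⁺ still has 4 valence electrons.
Usually core removal costs more than valence removal, but here the competition is close: a tightly held n=2 valence electron can cost more to remove than an n=3 core electron, so the actual values have to decide it.
Valence configurations: C²⁺ [He]2s², O²⁺ [He]2s²2p².
Tabulated IE_3 (kJ/mol): Ca 4912, C 4620, O 5300.
So the third ionization energies run C < Ca < O.

O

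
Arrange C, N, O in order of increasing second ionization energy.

C < N < O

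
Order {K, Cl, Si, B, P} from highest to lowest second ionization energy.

K > B > Cl > P > Si

The second ionization energy removes an electron from the +1 ion. For each element: K⁺ is the bare [Ar] core; Cl⁺ still has 6 valence electrons; Si⁺ still has 3 valence electrons; B⁺ still has 2 valence electrons; P⁺ still has 4 valence electrons.
Pulling an electron out of a noble-gas core costs far more than removing a remaining valence electron, so K sits at the high end of IE_2.
Valence configurations: Cl⁺ [Ne]3s²3p⁴, Si⁺ [Ne]3s²3p¹, B⁺ [He]2s², P⁺ [Ne]3s²3p².
Approximate IE_2 values (kJ/mol): K 3052, Cl 2298, Si 1577, B 2427, P 1907.
Putting it together, IE_2: Si < P < Cl < B < K.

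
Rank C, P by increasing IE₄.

P, C

After 3 electrons have been removed, what remains? C³⁺ still has 1 valence electron; P³⁺ still has 2 valence electrons.
All are still removing valence electrons, so compare the +3 ions as you would atoms: IE_4 generally rises across a period (higher Z_eff) and falls down a group (larger shell), subject to the usual subshell exceptions.
Valence configurations: C³⁺ [He]2s¹, P³⁺ [Ne]3s².
Approximate IE_4 values (kJ/mol): C 6223, P 4964.
Hence IE_4: P < C.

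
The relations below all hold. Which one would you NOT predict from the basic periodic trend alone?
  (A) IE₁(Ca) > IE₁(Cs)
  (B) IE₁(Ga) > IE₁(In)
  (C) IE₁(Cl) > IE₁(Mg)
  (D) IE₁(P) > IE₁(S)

(D)

The general trend: first ionization energy increases across a period and decreases down a group.
(A) Ca (period 4, group 2) vs Cs (period 6, group 1): the stated order agrees with the simple trend.
(B) Ga (period 4, group 13) vs In (period 5, group 13): the stated order agrees with the simple trend.
(C) Cl (period 3, group 17) vs Mg (period 3, group 2): the stated order agrees with the simple trend.
(D) P (period 3, group 15) vs S (period 3, group 16): the stated order contradicts the simple trend.
The exception is (D): S (3p⁴) ionizes more easily than half-filled P (3p³) because the paired 3p electron in S is pushed out by e⁻–e⁻ repulsion.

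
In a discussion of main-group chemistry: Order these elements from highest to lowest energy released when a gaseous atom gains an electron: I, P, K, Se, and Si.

I > Se > Si > P > K

Si is in period 3, group 14; P is in period 3, group 15; K is in period 4, group 1; Se is in period 4, group 16; I is in period 5, group 17.
Atoms with high Z_eff and room in the valence shell (especially the halogens) have the most exothermic electron affinities.
Here both period and group differ, so the two effects have to be weighed against each other.
P > K: both effects reinforce here, so P is clearly the higher of the two.
Si > P: this pair runs against the simple trend — see the exception note.
Se > Si: the two effects oppose for this pair; the across-period effect wins (195 vs 134 kJ/mol).
I > Se: the two effects oppose for this pair; the across-period effect wins (295 vs 195 kJ/mol).
Note the exception: Si has a higher electron affinity than P, contrary to the simple trend — adding an electron to P's half-filled 3p³ is unfavourable, so Si (3p²) has the more exothermic EA.
For reference (kJ/mol): Si 134, P 72, K 48, Se 195, I 295.
So from highest to lowest: I > Se > Si > P > K.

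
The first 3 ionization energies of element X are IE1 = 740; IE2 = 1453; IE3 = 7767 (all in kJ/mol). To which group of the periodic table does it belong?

Group 2

Look for the largest jump between consecutive ionization energies: IE3/IE2 ≈ 5.3, far larger than any earlier ratio.
That jump marks the point where a core electron is being removed. So the atom has 2 valence electrons.
A main-group element with 2 valence electrons is in group 2.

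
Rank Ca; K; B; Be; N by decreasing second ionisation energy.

K > N > B > Be > Ca

IE_2 is the cost of taking one more electron from the +1 cation: Ca⁺ still has 1 valence electron; K⁺ is the bare [Ar] core; B⁺ still has 2 valence electrons; Be⁺ still has 1 valence electron; N⁺ still has 4 valence electrons.
Breaking into a closed-shell core is much more expensive than removing a leftover valence electron — K has the largest IE_2 here.
Valence configurations: Ca⁺ [Ar]4s¹, B⁺ [He]2s², Be⁺ [He]2s¹, N⁺ [He]2s²2p².
Tabulated IE_2 (kJ/mol): Ca 1145, K 3052, B 2427, Be 1757, N 2856.
Overall IE_2 order: Ca < Be < B < N < K.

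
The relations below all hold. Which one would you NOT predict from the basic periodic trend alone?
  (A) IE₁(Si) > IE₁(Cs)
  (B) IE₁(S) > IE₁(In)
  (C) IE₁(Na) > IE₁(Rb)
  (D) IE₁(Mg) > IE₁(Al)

(D)

The general trend: IE₁ increases across a period and decreases down a group.
(A) Si (period 3, group 14) vs Cs (period 6, group 1): the stated order agrees with the simple trend.
(B) S (period 3, group 16) vs In (period 5, group 13): the stated order agrees with the simple trend.
(C) Na (period 3, group 1) vs Rb (period 5, group 1): the stated order agrees with the simple trend.
(D) Mg (period 3, group 2) vs Al (period 3, group 13): the stated order contradicts the simple trend.
The exception is (D): Al's single 3p electron is easier to remove than one from Mg's filled 3s².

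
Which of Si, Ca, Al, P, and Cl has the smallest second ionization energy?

Ca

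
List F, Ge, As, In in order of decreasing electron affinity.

F, Ge, As, In

F is in period 2, group 17; Ge is in period 4, group 14; As is in period 4, group 15; In is in period 5, group 13.
EA tends to increase across a period and decrease down a group, though the pattern is less regular than for IE or radius.
Neither a single period nor a single group — weigh both effects.
As > In: both effects reinforce here, so As is clearly the higher of the two.
Ge > As: this pair runs against the simple trend — see the exception note.
F > Ge: relative to Ge, both the across-period and down-group shifts push F's electron affinity up.
Note the exception: Ge has a higher electron affinity than As, contrary to the simple trend — adding an electron to As's half-filled 4p³ is unfavourable, so Ge (4p²) has the more exothermic EA.
Tabulated electron affinity (kJ/mol): F 328, Ge 119, As 78, In 29.
So from highest to lowest: F > Ge > As > In.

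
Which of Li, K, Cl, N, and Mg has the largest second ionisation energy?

The second ionization energy removes an electron from the +1 ion. For each element: Li⁺ is the bare [He] core; K⁺ is the bare [Ar] core; Cl⁺ still has 6 valence electrons; N⁺ still has 4 valence electrons; Mg⁺ still has 1 valence electron.
Breaking into a closed-shell core is much more expensive than removing a leftover valence electron — K and Li have the largest IE_2 here.
Valence configurations: Cl⁺ [Ne]3s²3p⁴, N⁺ [He]2s²2p², Mg⁺ [Ne]3s¹.
Tabulated IE_2 (kJ/mol): Li 7298, K 3052, Cl 2298, N 2856, Mg 1451.
So the second ionization energies run Mg < Cl < N < K < Li.

Li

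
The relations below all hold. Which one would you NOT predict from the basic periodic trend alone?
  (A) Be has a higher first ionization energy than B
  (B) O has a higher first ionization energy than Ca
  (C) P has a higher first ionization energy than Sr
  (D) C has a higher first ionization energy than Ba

(A)

The general trend: first ionization energy increases across a period and decreases down a group.
(A) Be (period 2, group 2) vs B (period 2, group 13): the stated order contradicts the simple trend.
(B) O (period 2, group 16) vs Ca (period 4, group 2): the stated order agrees with the simple trend.
(C) P (period 3, group 15) vs Sr (period 5, group 2): the stated order agrees with the simple trend.
(D) C (period 2, group 14) vs Ba (period 6, group 2): the stated order agrees with the simple trend.
The exception is (A): removing B's lone 2p electron is easier than breaking Be's filled 2s².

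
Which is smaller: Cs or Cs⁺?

Forming Cs⁺ removes 1 electron from Cs. Fewer electrons for the same nuclear charge means less shielding and a higher Z_eff on the remaining electrons, and for main-group metals the entire outer shell is lost.
A cation is smaller than its parent atom: Cs⁺ < Cs.

Cs⁺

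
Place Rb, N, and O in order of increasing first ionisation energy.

Rb < O < N

N is in period 2, group 15; O is in period 2, group 16; Rb is in period 5, group 1.
Across a period the outer electron is held more tightly (higher IE₁); down a group it sits in a higher shell, more shielded, and comes off more easily.
Here both period and group differ, so the two effects have to be weighed against each other.
O > Rb: both effects reinforce here, so O is clearly the higher of the two.
N > O: this pair runs against the simple trend — see the exception note.
Note the exception: N has a higher first ionization energy than O, contrary to the simple trend — pairing an electron in O's 2p⁴ costs repulsion energy, so O ionizes more easily than half-filled N (2p³).
Approximate values (kJ/mol): N 1402, O 1314, Rb 403.
So from lowest to highest: Rb < O < N.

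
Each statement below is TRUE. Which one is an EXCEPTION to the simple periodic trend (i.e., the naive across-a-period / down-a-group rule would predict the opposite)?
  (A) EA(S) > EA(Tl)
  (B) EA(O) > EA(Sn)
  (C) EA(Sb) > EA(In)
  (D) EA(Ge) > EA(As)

The general trend: electron affinity increases across a period and decreases down a group.
(A) S (period 3, group 16) vs Tl (period 6, group 13): the stated order agrees with the simple trend.
(B) O (period 2, group 16) vs Sn (period 5, group 14): the stated order agrees with the simple trend.
(C) Sb (period 5, group 15) vs In (period 5, group 13): the stated order agrees with the simple trend.
(D) Ge (period 4, group 14) vs As (period 4, group 15): the stated order contradicts the simple trend.
The exception is (D): adding an electron to As's half-filled 4p³ is unfavourable, so Ge (4p²) has the more exothermic EA.

(D)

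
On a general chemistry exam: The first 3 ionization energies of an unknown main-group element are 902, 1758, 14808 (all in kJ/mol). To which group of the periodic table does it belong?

Group 2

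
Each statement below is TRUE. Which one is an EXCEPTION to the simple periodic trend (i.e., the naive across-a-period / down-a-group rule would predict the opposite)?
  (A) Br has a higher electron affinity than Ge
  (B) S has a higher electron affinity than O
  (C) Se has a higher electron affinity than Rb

The general trend: electron affinity increases across a period and decreases down a group.
(A) Br (period 4, group 17) vs Ge (period 4, group 14): the stated order agrees with the simple trend.
(B) S (period 3, group 16) vs O (period 2, group 16): the stated order contradicts the simple trend.
(C) Se (period 4, group 16) vs Rb (period 5, group 1): the stated order agrees with the simple trend.
The exception is (B): the compact 2p subshell of O repels the added electron more than S's larger 3p does.

(B)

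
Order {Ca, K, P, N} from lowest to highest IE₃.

P < K < N < Ca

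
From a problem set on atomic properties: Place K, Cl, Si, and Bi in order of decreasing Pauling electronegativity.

Si is in period 3, group 14; Cl is in period 3, group 17; K is in period 4, group 1; Bi is in period 6, group 15.
Atoms toward the upper right of the periodic table pull bonding electrons most strongly.
These span different periods and groups, so the two trends combine.
Si > K: both effects reinforce here, so Si is clearly the higher of the two.
Bi > Si: period and group pull opposite ways; the across-period shift dominates (2.02 vs 1.90).
Cl > Bi: both effects reinforce here, so Cl is clearly the higher of the two.
Approximate values (Pauling): Si 1.90, Cl 3.16, K 0.82, Bi 2.02.
So from highest to lowest: Cl > Bi > Si > K.

Cl > Bi > Si > K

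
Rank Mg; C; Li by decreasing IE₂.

Li, C, Mg

IE_2 is the cost of taking one more electron from the +1 cation: Mg⁺ still has 1 valence electron; C⁺ still has 3 valence electrons; Li⁺ is the bare [He] core.
Breaking into a closed-shell core is much more expensive than removing a leftover valence electron — Li has the largest IE_2 here.
Valence configurations: Mg⁺ [Ne]3s¹, C⁺ [He]2s²2p¹.
The numbers (kJ/mol): Mg 1451, C 2353, Li 7298.
Putting it together, IE_2: Mg < C < Li.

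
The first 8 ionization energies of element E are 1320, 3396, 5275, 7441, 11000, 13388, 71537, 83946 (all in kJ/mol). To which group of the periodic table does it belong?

Look for the largest jump between consecutive ionization energies: IE7/IE6 ≈ 5.3, far larger than any earlier ratio.
That jump marks the point where a core electron is being removed. So the atom has 6 valence electrons.
A main-group element with 6 valence electrons is in group 16.

Group 16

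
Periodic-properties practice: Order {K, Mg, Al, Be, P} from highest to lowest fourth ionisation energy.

Consider each +3 ion: K³⁺ is already 2 electrons into the core; Mg³⁺ is already 1 electron into the core; Al³⁺ is the bare [Ne] core; Be³⁺ is already 1 electron into the core; P³⁺ still has 2 valence electrons.
Core electrons are held far more tightly than valence electrons, so K, Mg, Al and Be top the IE_4 order.
Approximate IE_4 values (kJ/mol): K 5877, Mg 10543, Al 11577, Be 21007, P 4964.
Hence IE_4: P < K < Mg < Al < Be.

Be, Al, Mg, K, P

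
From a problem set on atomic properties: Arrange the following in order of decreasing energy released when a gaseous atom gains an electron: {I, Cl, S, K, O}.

Cl, I, S, O, K

O is in period 2, group 16; S is in period 3, group 16; Cl is in period 3, group 17; K is in period 4, group 1; I is in period 5, group 17.
Adding an electron releases more energy for atoms nearer the top right (short of the noble gases).
Neither a single period nor a single group — weigh both effects.
O > K: both effects reinforce here, so O is clearly the higher of the two.
S > O: this pair runs against the simple trend — see the exception note.
I > S: period and group pull opposite ways; the across-period shift dominates (295 vs 200 kJ/mol).
Cl > I: Cl sits above I in group 17, so the down-group effect alone puts Cl higher.
Note the exception: S has a higher electron affinity than O, contrary to the simple trend — the compact 2p subshell of O repels the added electron more than S's larger 3p does.
Approximate values (kJ/mol): O 141, S 200, Cl 349, K 48, I 295.
So from highest to lowest: Cl > I > S > O > K.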